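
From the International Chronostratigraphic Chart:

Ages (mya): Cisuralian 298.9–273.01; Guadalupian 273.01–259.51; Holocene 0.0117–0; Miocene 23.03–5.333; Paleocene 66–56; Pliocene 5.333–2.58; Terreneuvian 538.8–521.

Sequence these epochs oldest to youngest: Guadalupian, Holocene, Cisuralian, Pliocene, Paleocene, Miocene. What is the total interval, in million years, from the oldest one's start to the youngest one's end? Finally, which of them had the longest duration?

Start ages (Ma): Cisuralian 298.9, Guadalupian 273.01, Paleocene 66, Miocene 23.03, Pliocene 5.333, Holocene 0.0117.
Ordered oldest to youngest: Cisuralian, Guadalupian, Paleocene, Miocene, Pliocene, Holocene.
Span = 298.9 − 0 = 298.9 Myr.
Durations: Cisuralian 25.89, Guadalupian 13.5, Pliocene 2.753, Holocene 0.0117, Miocene 17.697, Paleocene 10 → longest is Cisuralian (25.89 Myr).

Cisuralian → Guadalupian → Paleocene → Miocene → Pliocene → Holocene; total span 298.9 Myr; longest is Cisuralian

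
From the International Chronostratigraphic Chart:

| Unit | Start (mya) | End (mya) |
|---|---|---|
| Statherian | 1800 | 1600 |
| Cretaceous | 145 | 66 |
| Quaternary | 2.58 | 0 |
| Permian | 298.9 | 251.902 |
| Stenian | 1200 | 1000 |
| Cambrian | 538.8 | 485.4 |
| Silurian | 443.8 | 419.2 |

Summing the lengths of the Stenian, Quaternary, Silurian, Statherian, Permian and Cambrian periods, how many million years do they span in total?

527.578 million years

Each duration: Stenian = 200; Quaternary = 2.58; Silurian = 24.6; Statherian = 200; Permian = 46.998; Cambrian = 53.4.
Sum: 200 + 2.58 + 24.6 + 200 + 46.998 + 53.4 = 527.578 Myr.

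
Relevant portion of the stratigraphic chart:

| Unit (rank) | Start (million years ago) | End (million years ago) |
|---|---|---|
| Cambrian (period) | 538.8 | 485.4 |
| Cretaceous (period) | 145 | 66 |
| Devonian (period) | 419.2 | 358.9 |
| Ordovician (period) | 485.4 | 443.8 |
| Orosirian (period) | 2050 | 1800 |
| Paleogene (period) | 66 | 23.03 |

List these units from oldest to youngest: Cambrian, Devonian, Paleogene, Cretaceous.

Cambrian, Devonian, Cretaceous, Paleogene

Read off each span (Ma): Cambrian 538.8–485.4; Devonian 419.2–358.9; Paleogene 66–23.03; Cretaceous 145–66.
Larger Ma is older, so oldest→youngest is Cambrian, Devonian, Cretaceous, Paleogene.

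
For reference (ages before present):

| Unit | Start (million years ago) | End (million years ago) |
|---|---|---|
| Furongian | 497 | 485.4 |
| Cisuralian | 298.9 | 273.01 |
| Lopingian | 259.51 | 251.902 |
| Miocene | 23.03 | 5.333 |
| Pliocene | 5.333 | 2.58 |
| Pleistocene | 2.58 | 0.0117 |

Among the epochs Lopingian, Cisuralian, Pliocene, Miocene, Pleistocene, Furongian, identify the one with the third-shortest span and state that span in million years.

Lopingian, 7.608 million years

Start − end for each: Lopingian 259.51 − 251.902 = 7.608; Cisuralian 298.9 − 273.01 = 25.89; Pliocene 5.333 − 2.58 = 2.753; Miocene 23.03 − 5.333 = 17.697; Pleistocene 2.58 − 0.0117 = 2.5683; Furongian 497 − 485.4 = 11.6.
Ranking these from shortest: Pleistocene < Pliocene < Lopingian < Furongian < Miocene < Cisuralian.
Position 3 in that ranking is Lopingian, which lasted 7.608 Myr.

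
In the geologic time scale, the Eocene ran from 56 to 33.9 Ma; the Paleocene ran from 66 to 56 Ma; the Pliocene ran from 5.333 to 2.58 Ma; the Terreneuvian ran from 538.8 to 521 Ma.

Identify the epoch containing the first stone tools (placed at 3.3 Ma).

3.3 Ma lies between 5.333 and 2.58 Ma, so it falls in the Pliocene.

Pliocene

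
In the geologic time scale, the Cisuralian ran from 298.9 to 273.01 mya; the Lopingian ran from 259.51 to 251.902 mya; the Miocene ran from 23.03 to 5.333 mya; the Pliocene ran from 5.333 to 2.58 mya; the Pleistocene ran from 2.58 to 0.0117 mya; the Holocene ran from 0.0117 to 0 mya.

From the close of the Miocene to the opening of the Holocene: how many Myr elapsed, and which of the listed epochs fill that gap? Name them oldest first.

End of Miocene = 5.333 Ma; start of Holocene = 0.0117 Ma.
Gap = 5.333 − 0.0117 = 5.3213 Myr.
Epochs wholly inside 5.333–0.0117 Ma: Pliocene (5.333–2.58), Pleistocene (2.58–0.0117).

5.3213 million years; Pliocene, Pleistocene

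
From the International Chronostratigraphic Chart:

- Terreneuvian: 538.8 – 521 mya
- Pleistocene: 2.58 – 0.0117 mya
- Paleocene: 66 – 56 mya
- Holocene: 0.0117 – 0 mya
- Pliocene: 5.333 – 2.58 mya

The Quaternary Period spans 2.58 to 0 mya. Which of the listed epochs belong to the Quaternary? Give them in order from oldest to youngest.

Epochs with both bounds inside 2.58–0 Ma: Pleistocene (2.58–0.0117), Holocene (0.0117–0).

Pleistocene, Holocene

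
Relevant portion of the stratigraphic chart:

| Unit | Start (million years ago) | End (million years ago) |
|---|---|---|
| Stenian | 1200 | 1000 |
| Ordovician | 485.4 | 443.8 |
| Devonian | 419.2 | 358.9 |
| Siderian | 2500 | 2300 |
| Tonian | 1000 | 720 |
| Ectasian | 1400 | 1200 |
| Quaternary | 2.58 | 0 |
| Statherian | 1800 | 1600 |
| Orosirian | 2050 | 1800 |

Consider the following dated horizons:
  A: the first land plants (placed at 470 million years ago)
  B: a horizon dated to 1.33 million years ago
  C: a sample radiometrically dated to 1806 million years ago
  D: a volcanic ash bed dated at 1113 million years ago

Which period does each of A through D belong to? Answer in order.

A: 470 Ma lies in 485.4–443.8 Ma, so Ordovician.
B: 1.33 Ma lies in 2.58–0 Ma, so Quaternary.
C: 1806 Ma lies in 2050–1800 Ma, so Orosirian.
D: 1113 Ma lies in 1200–1000 Ma, so Stenian.

A — Ordovician; B — Quaternary; C — Orosirian; D — Stenian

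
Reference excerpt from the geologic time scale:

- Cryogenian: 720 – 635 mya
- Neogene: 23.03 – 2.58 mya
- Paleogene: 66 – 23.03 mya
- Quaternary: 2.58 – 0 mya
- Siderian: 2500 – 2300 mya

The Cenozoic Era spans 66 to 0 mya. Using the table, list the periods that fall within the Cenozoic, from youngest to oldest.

Quaternary, Neogene, Paleogene

Periods with both bounds inside 66–0 Ma: Quaternary (2.58–0), Neogene (23.03–2.58), Paleogene (66–23.03).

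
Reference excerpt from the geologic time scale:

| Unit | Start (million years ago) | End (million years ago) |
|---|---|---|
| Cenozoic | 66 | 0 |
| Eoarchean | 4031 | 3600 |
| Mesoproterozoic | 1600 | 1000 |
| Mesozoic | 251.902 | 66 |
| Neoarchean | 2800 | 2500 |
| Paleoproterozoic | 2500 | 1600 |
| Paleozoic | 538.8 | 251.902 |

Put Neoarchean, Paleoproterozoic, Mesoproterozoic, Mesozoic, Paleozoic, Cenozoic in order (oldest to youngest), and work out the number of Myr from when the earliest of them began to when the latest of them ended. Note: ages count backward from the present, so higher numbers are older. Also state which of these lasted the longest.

From the excerpt: Neoarchean 2800–2500; Paleoproterozoic 2500–1600; Mesoproterozoic 1600–1000; Mesozoic 251.902–66; Paleozoic 538.8–251.902; Cenozoic 66–0 (Ma).
Larger Ma is earlier, so the oldest is Neoarchean and the youngest is Cenozoic; oldest to youngest: Neoarchean, Paleoproterozoic, Mesoproterozoic, Paleozoic, Mesozoic, Cenozoic.
Oldest start 2800 minus youngest end 0 gives 2800 Myr overall.
Individual lengths (start − end): Neoarchean 300; Paleozoic 286.898; Cenozoic 66; Mesoproterozoic 600; Paleoproterozoic 900; Mesozoic 185.902. The largest is Paleoproterozoic at 900 Myr.

Neoarchean → Paleoproterozoic → Mesoproterozoic → Paleozoic → Mesozoic → Cenozoic; total span 2800 Myr; longest is Paleoproterozoic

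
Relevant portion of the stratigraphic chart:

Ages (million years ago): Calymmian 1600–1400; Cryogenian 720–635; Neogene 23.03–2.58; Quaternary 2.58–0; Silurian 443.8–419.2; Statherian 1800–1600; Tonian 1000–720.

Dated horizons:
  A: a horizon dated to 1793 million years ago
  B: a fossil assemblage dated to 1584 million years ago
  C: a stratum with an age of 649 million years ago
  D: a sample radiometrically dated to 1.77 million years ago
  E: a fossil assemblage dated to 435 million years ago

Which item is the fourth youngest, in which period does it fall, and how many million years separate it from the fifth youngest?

B, in the Calymmian; 209 million years to A

Sorted youngest-first by Ma: D (1.77), E (435), C (649), B (1584), A (1793).
The fourth youngest is B at 1584 Ma, which lies in 1600–1400 Ma: the Calymmian.
The fifth youngest is A at 1793 Ma; separation = |1584 − 1793| = 209 Myr.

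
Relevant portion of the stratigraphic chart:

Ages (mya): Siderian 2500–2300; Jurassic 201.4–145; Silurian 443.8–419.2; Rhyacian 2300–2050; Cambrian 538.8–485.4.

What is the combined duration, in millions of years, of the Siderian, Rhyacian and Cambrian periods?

503.4 million years

Each duration: Siderian = 200; Rhyacian = 250; Cambrian = 53.4.
Sum: 200 + 250 + 53.4 = 503.4 Myr.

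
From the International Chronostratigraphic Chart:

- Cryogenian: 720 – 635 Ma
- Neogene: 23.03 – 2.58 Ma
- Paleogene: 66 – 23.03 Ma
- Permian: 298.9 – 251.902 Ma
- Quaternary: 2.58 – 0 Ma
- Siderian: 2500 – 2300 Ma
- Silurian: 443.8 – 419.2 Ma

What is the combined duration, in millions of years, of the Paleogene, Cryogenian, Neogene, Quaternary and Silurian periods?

175.6 million years

Each duration: Paleogene = 42.97; Cryogenian = 85; Neogene = 20.45; Quaternary = 2.58; Silurian = 24.6.
Sum: 42.97 + 85 + 20.45 + 2.58 + 24.6 = 175.6 Myr.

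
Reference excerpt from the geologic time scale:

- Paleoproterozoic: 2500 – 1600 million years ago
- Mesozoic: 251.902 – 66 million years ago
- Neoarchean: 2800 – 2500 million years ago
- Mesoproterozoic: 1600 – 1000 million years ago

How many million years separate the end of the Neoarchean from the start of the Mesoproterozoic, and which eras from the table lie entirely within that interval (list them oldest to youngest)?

End of Neoarchean = 2500 Ma; start of Mesoproterozoic = 1600 Ma.
Gap = 2500 − 1600 = 900 Myr.
Eras wholly inside 2500–1600 Ma: Paleoproterozoic (2500–1600).

900 million years; Paleoproterozoic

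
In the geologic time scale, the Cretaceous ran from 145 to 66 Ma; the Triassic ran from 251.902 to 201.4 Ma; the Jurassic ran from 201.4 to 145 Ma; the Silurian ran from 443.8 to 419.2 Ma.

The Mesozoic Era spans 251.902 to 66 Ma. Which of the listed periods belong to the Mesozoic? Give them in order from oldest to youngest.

Periods with both bounds inside 251.902–66 Ma: Triassic (251.902–201.4), Jurassic (201.4–145), Cretaceous (145–66).

Triassic, Jurassic, Cretaceous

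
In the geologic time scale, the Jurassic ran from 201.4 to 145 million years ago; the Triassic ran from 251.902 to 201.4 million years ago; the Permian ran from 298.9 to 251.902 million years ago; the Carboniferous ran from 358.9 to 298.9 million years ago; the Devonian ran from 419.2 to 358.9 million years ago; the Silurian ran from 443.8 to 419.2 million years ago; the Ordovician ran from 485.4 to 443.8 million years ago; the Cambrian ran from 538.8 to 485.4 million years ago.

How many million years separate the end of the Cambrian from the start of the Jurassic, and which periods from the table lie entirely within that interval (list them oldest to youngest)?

The Cambrian closes at 485.4 Ma and the Jurassic opens at 201.4 Ma, so the interval is 485.4 − 201.4 = 284 Myr.
A period fits inside if it starts at or after 485.4 Ma and ends at or before 201.4 Ma; oldest first that gives Ordovician, Silurian, Devonian, Carboniferous, Permian, Triassic.

284 million years; Ordovician, Silurian, Devonian, Carboniferous, Permian, Triassic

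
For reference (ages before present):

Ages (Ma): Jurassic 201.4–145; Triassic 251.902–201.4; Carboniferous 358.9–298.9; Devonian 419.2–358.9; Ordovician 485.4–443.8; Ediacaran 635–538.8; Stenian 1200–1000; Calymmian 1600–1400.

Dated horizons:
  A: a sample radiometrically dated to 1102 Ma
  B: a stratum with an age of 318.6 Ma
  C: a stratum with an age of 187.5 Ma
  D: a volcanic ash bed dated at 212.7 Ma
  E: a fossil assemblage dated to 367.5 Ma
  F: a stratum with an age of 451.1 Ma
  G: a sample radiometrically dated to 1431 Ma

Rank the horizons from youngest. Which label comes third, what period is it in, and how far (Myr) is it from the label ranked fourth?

Sorted youngest-first by Ma: C (187.5), D (212.7), B (318.6), E (367.5), F (451.1), A (1102), G (1431).
The third youngest is B at 318.6 Ma, which lies in 358.9–298.9 Ma: the Carboniferous.
The fourth youngest is E at 367.5 Ma; separation = |318.6 − 367.5| = 48.9 Myr.

B, in the Carboniferous; 48.9 million years to E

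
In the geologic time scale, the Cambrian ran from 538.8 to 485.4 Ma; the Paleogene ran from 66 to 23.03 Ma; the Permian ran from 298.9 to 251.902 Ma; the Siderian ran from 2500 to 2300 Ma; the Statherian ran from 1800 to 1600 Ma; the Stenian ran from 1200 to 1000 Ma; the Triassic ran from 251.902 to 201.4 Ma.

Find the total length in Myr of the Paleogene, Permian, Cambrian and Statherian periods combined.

343.368 million years

Each duration: Paleogene = 42.97; Permian = 46.998; Cambrian = 53.4; Statherian = 200.
Sum: 42.97 + 46.998 + 53.4 + 200 = 343.368 Myr.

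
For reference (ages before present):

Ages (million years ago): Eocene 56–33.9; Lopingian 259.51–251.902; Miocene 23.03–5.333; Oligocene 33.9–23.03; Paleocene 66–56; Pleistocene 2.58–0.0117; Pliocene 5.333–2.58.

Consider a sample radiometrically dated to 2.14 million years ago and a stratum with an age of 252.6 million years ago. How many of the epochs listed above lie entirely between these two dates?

5

252.6 Ma sits inside the Lopingian (259.51–251.902) and 2.14 Ma inside the Pleistocene (2.58–0.0117); neither of those is wholly between the two dates.
The listed epochs lying completely between them are Paleocene, Eocene, Oligocene, Miocene, Pliocene — 5 in all.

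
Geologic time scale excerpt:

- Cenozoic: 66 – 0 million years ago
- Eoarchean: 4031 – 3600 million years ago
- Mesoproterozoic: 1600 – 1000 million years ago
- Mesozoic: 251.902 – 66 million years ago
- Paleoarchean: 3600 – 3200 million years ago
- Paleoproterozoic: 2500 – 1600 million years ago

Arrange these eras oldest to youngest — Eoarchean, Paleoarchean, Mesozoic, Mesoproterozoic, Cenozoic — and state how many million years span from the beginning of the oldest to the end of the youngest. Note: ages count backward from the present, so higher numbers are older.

From the excerpt: Eoarchean 4031–3600; Paleoarchean 3600–3200; Mesozoic 251.902–66; Mesoproterozoic 1600–1000; Cenozoic 66–0 (Ma).
Larger Ma is earlier, so the oldest is Eoarchean and the youngest is Cenozoic; oldest to youngest: Eoarchean, Paleoarchean, Mesoproterozoic, Mesozoic, Cenozoic.
Oldest start 4031 minus youngest end 0 gives 4031 Myr overall.

Eoarchean → Paleoarchean → Mesoproterozoic → Mesozoic → Cenozoic; total span 4031 Myr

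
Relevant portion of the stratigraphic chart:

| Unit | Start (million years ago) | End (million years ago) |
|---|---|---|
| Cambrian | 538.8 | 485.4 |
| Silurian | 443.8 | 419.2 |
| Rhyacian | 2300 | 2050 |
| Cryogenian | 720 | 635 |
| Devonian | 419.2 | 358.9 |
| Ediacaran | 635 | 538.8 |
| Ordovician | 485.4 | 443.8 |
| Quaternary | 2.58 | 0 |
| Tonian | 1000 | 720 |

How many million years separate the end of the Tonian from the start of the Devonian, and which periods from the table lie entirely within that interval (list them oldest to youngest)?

End of Tonian = 720 Ma; start of Devonian = 419.2 Ma.
Gap = 720 − 419.2 = 300.8 Myr.
Periods wholly inside 720–419.2 Ma: Cryogenian (720–635), Ediacaran (635–538.8), Cambrian (538.8–485.4), Ordovician (485.4–443.8), Silurian (443.8–419.2).

300.8 million years; Cryogenian, Ediacaran, Cambrian, Ordovician, Silurian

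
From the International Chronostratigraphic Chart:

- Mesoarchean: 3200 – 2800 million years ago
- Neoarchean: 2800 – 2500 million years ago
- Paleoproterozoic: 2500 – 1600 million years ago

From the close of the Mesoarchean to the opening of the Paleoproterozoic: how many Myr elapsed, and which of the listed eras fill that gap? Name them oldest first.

End of Mesoarchean = 2800 Ma; start of Paleoproterozoic = 2500 Ma.
Gap = 2800 − 2500 = 300 Myr.
Eras wholly inside 2800–2500 Ma: Neoarchean (2800–2500).

300 million years; Neoarchean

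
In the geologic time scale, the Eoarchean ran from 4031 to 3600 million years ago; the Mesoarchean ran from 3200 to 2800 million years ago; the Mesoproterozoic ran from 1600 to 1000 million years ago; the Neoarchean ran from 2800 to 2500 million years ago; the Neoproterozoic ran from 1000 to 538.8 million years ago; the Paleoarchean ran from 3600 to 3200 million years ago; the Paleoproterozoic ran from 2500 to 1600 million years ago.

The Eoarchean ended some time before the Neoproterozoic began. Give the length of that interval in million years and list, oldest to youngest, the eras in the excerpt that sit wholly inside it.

End of Eoarchean = 3600 Ma; start of Neoproterozoic = 1000 Ma.
Gap = 3600 − 1000 = 2600 Myr.
Eras wholly inside 3600–1000 Ma: Paleoarchean (3600–3200), Mesoarchean (3200–2800), Neoarchean (2800–2500), Paleoproterozoic (2500–1600), Mesoproterozoic (1600–1000).

2600 million years; Paleoarchean, Mesoarchean, Neoarchean, Paleoproterozoic, Mesoproterozoic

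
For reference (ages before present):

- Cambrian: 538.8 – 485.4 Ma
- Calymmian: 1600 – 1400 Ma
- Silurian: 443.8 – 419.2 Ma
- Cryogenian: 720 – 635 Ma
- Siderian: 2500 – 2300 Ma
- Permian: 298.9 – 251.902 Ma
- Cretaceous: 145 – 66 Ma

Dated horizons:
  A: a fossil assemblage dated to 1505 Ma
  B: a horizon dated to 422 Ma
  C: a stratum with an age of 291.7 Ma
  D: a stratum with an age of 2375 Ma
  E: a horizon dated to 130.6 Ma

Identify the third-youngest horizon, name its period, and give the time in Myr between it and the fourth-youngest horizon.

B, in the Silurian; 1083 million years to A

Smaller Ma means younger, so youngest first: E 130.6 < C 291.7 < B 422 < A 1505 < D 2375.
Counting 3 along gives B (422 Ma); the excerpt puts that inside the Silurian, 443.8–419.2 Ma.
Next in line is A (1505 Ma), and 1505 − 422 = 1083 Myr.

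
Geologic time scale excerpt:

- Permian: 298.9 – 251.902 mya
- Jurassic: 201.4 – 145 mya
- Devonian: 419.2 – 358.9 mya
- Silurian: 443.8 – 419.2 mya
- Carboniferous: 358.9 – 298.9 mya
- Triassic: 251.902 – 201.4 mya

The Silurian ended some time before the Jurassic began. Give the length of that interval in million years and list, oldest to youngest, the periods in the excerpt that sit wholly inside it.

End of Silurian = 419.2 Ma; start of Jurassic = 201.4 Ma.
Gap = 419.2 − 201.4 = 217.8 Myr.
Periods wholly inside 419.2–201.4 Ma: Devonian (419.2–358.9), Carboniferous (358.9–298.9), Permian (298.9–251.902), Triassic (251.902–201.4).

217.8 million years; Devonian, Carboniferous, Permian, Triassic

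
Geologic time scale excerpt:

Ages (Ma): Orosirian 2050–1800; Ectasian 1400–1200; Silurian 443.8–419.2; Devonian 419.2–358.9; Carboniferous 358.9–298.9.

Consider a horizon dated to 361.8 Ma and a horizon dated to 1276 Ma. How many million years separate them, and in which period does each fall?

914.2 million years apart; the first in the Devonian, the second in the Ectasian

Elapsed time: 1276 − 361.8 = 914.2 Myr.
361.8 Ma lies within 419.2–358.9 Ma: Devonian.
1276 Ma lies within 1400–1200 Ma: Ectasian.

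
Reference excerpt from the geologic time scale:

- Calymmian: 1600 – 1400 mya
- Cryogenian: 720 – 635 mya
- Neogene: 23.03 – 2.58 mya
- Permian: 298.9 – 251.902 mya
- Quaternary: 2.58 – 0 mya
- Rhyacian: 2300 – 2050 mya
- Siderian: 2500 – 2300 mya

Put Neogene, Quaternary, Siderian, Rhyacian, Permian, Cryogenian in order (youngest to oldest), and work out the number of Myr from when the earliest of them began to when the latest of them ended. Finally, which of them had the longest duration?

From the excerpt: Neogene 23.03–2.58; Quaternary 2.58–0; Siderian 2500–2300; Rhyacian 2300–2050; Permian 298.9–251.902; Cryogenian 720–635 (Ma).
Larger Ma is earlier, so the oldest is Siderian and the youngest is Quaternary; youngest to oldest: Quaternary, Neogene, Permian, Cryogenian, Rhyacian, Siderian.
Oldest start 2500 minus youngest end 0 gives 2500 Myr overall.
Individual lengths (start − end): Cryogenian 85; Siderian 200; Neogene 20.45; Quaternary 2.58; Permian 46.998; Rhyacian 250. The largest is Rhyacian at 250 Myr.

Quaternary, Neogene, Permian, Cryogenian, Rhyacian, Siderian; total span 2500 Myr; longest is Rhyacian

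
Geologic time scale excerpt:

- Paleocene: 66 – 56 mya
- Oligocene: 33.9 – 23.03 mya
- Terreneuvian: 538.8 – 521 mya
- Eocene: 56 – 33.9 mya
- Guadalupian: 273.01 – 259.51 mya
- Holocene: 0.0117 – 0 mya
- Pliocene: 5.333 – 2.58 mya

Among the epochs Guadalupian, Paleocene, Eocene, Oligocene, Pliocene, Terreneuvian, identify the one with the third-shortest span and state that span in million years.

Oligocene, 10.87 million years

Durations: Guadalupian 13.5; Paleocene 10; Eocene 22.1; Oligocene 10.87; Pliocene 2.753; Terreneuvian 17.8 Myr.
Sorted shortest-first: Pliocene (2.753), Paleocene (10), Oligocene (10.87), Guadalupian (13.5), Terreneuvian (17.8), Eocene (22.1).
The third shortest is Oligocene at 10.87 Myr.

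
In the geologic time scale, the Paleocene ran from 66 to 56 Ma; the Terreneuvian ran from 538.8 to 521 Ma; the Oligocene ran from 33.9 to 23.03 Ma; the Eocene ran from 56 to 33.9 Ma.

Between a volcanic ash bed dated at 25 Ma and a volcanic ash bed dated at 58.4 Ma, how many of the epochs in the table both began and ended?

1

The older date is 58.4 Ma and the younger is 25 Ma.
Epochs with start < 58.4 and end > 25 Ma: Eocene (56–33.9).
That is 1 complete epoch.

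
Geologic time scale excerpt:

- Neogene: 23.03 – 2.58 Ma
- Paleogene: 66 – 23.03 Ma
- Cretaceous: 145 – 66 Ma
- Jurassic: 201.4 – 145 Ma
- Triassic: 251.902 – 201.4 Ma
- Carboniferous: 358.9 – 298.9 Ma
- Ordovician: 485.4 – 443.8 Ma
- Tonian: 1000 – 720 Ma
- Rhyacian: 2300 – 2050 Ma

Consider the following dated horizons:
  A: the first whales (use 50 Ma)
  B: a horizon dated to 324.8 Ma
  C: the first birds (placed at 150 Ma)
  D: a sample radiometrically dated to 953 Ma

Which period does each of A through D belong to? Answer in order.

A — Paleogene; B — Carboniferous; C — Jurassic; D — Tonian

A: 50 Ma lies in 66–23.03 Ma, so Paleogene.
B: 324.8 Ma lies in 358.9–298.9 Ma, so Carboniferous.
C: 150 Ma lies in 201.4–145 Ma, so Jurassic.
D: 953 Ma lies in 1000–720 Ma, so Tonian.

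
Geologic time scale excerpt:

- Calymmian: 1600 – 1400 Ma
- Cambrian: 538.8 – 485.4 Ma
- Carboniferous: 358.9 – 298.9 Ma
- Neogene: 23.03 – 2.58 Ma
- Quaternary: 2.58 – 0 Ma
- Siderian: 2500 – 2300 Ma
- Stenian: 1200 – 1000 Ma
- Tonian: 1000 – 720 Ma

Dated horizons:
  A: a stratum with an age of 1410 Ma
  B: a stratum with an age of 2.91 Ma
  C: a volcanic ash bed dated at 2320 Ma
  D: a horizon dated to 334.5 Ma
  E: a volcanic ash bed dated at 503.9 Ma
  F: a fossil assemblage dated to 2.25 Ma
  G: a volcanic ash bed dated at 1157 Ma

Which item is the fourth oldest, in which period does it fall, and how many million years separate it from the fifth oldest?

E, in the Cambrian; 169.4 million years to D

Sorted oldest-first by Ma: C (2320), A (1410), G (1157), E (503.9), D (334.5), B (2.91), F (2.25).
The fourth oldest is E at 503.9 Ma, which lies in 538.8–485.4 Ma: the Cambrian.
The fifth oldest is D at 334.5 Ma; separation = |503.9 − 334.5| = 169.4 Myr.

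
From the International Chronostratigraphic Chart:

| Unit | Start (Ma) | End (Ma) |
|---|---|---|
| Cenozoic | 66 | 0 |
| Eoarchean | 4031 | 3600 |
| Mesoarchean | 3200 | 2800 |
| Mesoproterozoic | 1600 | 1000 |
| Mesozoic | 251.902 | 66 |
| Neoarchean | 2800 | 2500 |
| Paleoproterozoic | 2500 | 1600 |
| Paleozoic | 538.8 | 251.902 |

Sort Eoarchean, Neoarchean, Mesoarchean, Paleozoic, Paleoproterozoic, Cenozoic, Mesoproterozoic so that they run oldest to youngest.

Eoarchean, then Mesoarchean, then Neoarchean, then Paleoproterozoic, then Mesoproterozoic, then Paleozoic, then Cenozoic

The oldest of these is Eoarchean (starts 4031 Ma) and the youngest is Cenozoic (ends 0 Ma).
In between, by decreasing start age: Mesoarchean (3200), Neoarchean (2800), Paleoproterozoic (2500), Mesoproterozoic (1600), Paleozoic (538.8).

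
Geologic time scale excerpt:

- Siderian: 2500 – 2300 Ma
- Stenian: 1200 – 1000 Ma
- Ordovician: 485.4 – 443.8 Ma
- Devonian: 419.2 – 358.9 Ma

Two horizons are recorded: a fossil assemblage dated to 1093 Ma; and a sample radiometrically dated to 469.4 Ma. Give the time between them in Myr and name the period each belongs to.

623.6 million years apart; the first in the Stenian, the second in the Ordovician

Elapsed time: 1093 − 469.4 = 623.6 Myr.
1093 Ma lies within 1200–1000 Ma: Stenian.
469.4 Ma lies within 485.4–443.8 Ma: Ordovician.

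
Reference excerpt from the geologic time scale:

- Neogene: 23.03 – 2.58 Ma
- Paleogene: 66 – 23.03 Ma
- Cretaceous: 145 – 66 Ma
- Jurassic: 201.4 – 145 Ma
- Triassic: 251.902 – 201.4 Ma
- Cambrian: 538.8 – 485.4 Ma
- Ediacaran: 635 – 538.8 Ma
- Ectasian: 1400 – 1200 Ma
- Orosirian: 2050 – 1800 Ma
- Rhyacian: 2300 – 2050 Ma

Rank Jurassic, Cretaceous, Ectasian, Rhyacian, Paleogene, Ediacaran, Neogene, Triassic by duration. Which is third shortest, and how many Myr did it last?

Start − end for each: Jurassic 201.4 − 145 = 56.4; Cretaceous 145 − 66 = 79; Ectasian 1400 − 1200 = 200; Rhyacian 2300 − 2050 = 250; Paleogene 66 − 23.03 = 42.97; Ediacaran 635 − 538.8 = 96.2; Neogene 23.03 − 2.58 = 20.45; Triassic 251.902 − 201.4 = 50.502.
Ranking these from shortest: Neogene < Paleogene < Triassic < Jurassic < Cretaceous < Ediacaran < Ectasian < Rhyacian.
Position 3 in that ranking is Triassic, which lasted 50.502 Myr.

Triassic, 50.502 million years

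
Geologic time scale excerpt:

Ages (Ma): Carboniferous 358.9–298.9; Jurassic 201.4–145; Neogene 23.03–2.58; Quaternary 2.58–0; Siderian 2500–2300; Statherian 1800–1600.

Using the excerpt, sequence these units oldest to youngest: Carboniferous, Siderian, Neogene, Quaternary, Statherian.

Siderian, then Statherian, then Carboniferous, then Neogene, then Quaternary

The oldest of these is Siderian (starts 2500 Ma) and the youngest is Quaternary (ends 0 Ma).
In between, by decreasing start age: Statherian (1800), Carboniferous (358.9), Neogene (23.03).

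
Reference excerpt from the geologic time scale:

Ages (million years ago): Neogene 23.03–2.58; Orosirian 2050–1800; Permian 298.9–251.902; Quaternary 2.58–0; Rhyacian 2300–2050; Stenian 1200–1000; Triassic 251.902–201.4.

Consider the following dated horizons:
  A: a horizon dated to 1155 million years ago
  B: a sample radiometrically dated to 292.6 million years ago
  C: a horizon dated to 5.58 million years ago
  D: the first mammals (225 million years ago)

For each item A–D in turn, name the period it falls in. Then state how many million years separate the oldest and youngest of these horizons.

Match each age against the start–end ranges in the excerpt: A = 1155 Ma → Stenian (1200–1000); B = 292.6 Ma → Permian (298.9–251.902); C = 5.58 Ma → Neogene (23.03–2.58); D = 225 Ma → Triassic (251.902–201.4).
The largest age is 1155 Ma and the smallest is 5.58 Ma; their difference is 1149.42 Myr.

A — Stenian; B — Permian; C — Neogene; D — Triassic; span 1149.42 million years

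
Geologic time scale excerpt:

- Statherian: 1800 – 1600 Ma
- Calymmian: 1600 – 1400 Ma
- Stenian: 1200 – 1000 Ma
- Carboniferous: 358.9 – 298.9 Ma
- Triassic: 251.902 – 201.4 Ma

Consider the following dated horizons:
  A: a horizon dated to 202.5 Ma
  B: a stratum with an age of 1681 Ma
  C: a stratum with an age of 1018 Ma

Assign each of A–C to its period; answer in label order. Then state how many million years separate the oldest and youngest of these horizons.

A — Triassic; B — Statherian; C — Stenian; span 1478.5 million years

Match each age against the start–end ranges in the excerpt: A = 202.5 Ma → Triassic (251.902–201.4); B = 1681 Ma → Statherian (1800–1600); C = 1018 Ma → Stenian (1200–1000).
The largest age is 1681 Ma and the smallest is 202.5 Ma; their difference is 1478.5 Myr.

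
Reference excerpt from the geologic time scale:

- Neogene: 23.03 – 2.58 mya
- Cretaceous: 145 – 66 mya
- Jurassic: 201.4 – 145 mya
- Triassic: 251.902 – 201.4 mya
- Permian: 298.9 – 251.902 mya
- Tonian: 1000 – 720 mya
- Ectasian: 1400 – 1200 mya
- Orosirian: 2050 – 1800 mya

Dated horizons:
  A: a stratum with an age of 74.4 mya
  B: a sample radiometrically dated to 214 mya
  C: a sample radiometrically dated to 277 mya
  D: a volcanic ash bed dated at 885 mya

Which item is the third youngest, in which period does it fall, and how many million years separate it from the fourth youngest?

C, in the Permian; 608 million years to D

Smaller Ma means younger, so youngest first: A 74.4 < B 214 < C 277 < D 885.
Counting 3 along gives C (277 Ma); the excerpt puts that inside the Permian, 298.9–251.902 Ma.
Next in line is D (885 Ma), and 885 − 277 = 608 Myr.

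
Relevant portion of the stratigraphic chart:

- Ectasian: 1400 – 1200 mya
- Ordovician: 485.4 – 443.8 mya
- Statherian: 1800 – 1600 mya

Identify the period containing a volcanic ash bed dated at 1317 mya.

Ectasian

1317 Ma lies between 1400 and 1200 Ma, so it falls in the Ectasian.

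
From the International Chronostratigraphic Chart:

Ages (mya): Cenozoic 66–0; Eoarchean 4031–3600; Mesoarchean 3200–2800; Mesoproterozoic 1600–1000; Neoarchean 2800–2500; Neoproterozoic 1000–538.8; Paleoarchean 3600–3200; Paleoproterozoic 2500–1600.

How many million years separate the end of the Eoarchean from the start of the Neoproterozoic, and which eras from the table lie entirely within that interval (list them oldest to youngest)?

End of Eoarchean = 3600 Ma; start of Neoproterozoic = 1000 Ma.
Gap = 3600 − 1000 = 2600 Myr.
Eras wholly inside 3600–1000 Ma: Paleoarchean (3600–3200), Mesoarchean (3200–2800), Neoarchean (2800–2500), Paleoproterozoic (2500–1600), Mesoproterozoic (1600–1000).

2600 million years; Paleoarchean, Mesoarchean, Neoarchean, Paleoproterozoic, Mesoproterozoic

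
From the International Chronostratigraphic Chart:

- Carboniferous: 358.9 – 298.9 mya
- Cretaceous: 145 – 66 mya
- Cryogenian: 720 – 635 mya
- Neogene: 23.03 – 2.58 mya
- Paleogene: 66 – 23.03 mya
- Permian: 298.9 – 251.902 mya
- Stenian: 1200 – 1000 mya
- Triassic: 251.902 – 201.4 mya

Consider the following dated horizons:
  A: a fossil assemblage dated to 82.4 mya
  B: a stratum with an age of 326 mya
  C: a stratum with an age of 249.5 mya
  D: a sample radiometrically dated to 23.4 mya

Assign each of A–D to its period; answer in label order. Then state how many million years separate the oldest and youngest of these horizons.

A: 82.4 Ma lies in 145–66 Ma, so Cretaceous.
B: 326 Ma lies in 358.9–298.9 Ma, so Carboniferous.
C: 249.5 Ma lies in 251.902–201.4 Ma, so Triassic.
D: 23.4 Ma lies in 66–23.03 Ma, so Paleogene.
Oldest = 326 Ma, youngest = 23.4 Ma → span 302.6 Myr.

A — Cretaceous; B — Carboniferous; C — Triassic; D — Paleogene; span 302.6 million years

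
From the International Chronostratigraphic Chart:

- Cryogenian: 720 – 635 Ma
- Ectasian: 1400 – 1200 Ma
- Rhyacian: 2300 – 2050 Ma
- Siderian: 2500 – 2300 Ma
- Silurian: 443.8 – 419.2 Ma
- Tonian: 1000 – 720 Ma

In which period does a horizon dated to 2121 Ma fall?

Rhyacian

2121 Ma lies between 2300 and 2050 Ma, so it falls in the Rhyacian.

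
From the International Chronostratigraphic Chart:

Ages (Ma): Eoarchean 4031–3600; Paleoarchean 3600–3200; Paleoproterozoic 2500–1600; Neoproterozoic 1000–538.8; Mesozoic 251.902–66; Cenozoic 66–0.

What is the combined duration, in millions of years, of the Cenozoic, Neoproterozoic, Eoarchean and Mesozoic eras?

Duration is start − end for each: (66 − 0) + (1000 − 538.8) + (4031 − 3600) + (251.902 − 66).
That is 66 + 461.2 + 431 + 185.902, which totals 1144.102 million years.

1144.102 million years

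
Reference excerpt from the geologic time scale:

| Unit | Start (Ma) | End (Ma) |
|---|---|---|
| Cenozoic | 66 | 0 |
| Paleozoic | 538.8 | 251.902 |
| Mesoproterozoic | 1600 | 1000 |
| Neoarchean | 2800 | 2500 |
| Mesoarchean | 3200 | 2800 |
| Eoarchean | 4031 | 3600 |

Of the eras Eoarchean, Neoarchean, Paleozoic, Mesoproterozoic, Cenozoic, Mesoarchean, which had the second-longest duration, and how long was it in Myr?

Eoarchean, 431 million years

Durations: Eoarchean 431; Neoarchean 300; Paleozoic 286.898; Mesoproterozoic 600; Cenozoic 66; Mesoarchean 400 Myr.
Sorted longest-first: Mesoproterozoic (600), Eoarchean (431), Mesoarchean (400), Neoarchean (300), Paleozoic (286.898), Cenozoic (66).
The second longest is Eoarchean at 431 Myr.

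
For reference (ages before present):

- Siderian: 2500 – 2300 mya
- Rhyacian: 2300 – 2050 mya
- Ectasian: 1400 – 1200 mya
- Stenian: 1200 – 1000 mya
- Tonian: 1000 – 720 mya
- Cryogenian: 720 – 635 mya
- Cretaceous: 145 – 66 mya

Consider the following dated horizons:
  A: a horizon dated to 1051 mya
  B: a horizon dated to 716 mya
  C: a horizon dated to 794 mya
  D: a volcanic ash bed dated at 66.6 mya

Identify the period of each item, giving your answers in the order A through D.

Match each age against the start–end ranges in the excerpt: A = 1051 Ma → Stenian (1200–1000); B = 716 Ma → Cryogenian (720–635); C = 794 Ma → Tonian (1000–720); D = 66.6 Ma → Cretaceous (145–66).

A — Stenian; B — Cryogenian; C — Tonian; D — Cretaceous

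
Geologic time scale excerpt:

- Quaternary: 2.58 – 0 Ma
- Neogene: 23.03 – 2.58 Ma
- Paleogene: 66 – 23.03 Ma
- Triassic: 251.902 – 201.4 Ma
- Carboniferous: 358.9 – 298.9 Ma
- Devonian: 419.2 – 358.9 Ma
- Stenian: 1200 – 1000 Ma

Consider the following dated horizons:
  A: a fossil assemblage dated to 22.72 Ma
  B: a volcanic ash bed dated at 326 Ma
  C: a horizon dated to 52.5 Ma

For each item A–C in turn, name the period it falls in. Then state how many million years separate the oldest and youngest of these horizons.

A — Neogene; B — Carboniferous; C — Paleogene; span 303.28 million years

Match each age against the start–end ranges in the excerpt: A = 22.72 Ma → Neogene (23.03–2.58); B = 326 Ma → Carboniferous (358.9–298.9); C = 52.5 Ma → Paleogene (66–23.03).
The largest age is 326 Ma and the smallest is 22.72 Ma; their difference is 303.28 Myr.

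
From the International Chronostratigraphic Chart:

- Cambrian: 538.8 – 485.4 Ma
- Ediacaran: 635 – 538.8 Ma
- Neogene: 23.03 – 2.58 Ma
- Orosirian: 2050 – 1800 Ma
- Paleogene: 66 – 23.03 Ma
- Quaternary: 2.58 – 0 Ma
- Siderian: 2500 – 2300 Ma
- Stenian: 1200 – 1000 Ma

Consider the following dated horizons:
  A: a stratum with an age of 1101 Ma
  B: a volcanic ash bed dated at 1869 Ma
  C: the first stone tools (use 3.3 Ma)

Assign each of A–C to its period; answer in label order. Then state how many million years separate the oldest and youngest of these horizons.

A: 1101 Ma lies in 1200–1000 Ma, so Stenian.
B: 1869 Ma lies in 2050–1800 Ma, so Orosirian.
C: 3.3 Ma lies in 23.03–2.58 Ma, so Neogene.
Oldest = 1869 Ma, youngest = 3.3 Ma → span 1865.7 Myr.

A — Stenian; B — Orosirian; C — Neogene; span 1865.7 million years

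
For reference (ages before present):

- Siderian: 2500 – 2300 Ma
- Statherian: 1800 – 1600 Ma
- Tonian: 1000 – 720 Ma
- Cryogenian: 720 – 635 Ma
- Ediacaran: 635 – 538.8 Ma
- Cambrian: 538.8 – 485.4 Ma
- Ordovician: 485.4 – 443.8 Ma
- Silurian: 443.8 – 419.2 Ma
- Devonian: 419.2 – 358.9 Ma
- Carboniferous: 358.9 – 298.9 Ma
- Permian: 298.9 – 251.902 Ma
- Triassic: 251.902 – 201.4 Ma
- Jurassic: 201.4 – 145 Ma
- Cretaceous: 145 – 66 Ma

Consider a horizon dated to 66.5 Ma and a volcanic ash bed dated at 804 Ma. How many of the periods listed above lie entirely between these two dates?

804 Ma sits inside the Tonian (1000–720) and 66.5 Ma inside the Cretaceous (145–66); neither of those is wholly between the two dates.
The listed periods lying completely between them are Cryogenian, Ediacaran, Cambrian, Ordovician, Silurian, Devonian, Carboniferous, Permian, Triassic, Jurassic — 10 in all.

10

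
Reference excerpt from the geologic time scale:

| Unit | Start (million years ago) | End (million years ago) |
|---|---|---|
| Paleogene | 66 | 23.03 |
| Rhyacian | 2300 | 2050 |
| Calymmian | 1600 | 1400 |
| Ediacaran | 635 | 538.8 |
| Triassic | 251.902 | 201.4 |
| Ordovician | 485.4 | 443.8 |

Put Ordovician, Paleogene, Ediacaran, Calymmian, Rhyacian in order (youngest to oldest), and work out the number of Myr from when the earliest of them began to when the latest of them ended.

Start ages (Ma): Rhyacian 2300, Calymmian 1600, Ediacaran 635, Ordovician 485.4, Paleogene 66.
Ordered youngest to oldest: Paleogene, Ordovician, Ediacaran, Calymmian, Rhyacian.
Span = 2300 − 23.03 = 2276.97 Myr.

Paleogene, Ordovician, Ediacaran, Calymmian, Rhyacian; total span 2276.97 Myr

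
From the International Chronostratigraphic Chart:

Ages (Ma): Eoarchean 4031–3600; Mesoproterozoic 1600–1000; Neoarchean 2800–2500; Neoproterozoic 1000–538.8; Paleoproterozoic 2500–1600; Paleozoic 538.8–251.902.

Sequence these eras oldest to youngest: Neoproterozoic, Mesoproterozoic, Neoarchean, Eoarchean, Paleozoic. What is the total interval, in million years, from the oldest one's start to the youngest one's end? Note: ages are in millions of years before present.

From the excerpt: Neoproterozoic 1000–538.8; Mesoproterozoic 1600–1000; Neoarchean 2800–2500; Eoarchean 4031–3600; Paleozoic 538.8–251.902 (Ma).
Larger Ma is earlier, so the oldest is Eoarchean and the youngest is Paleozoic; oldest to youngest: Eoarchean, Neoarchean, Mesoproterozoic, Neoproterozoic, Paleozoic.
Oldest start 4031 minus youngest end 251.902 gives 3779.098 Myr overall.

Eoarchean → Neoarchean → Mesoproterozoic → Neoproterozoic → Paleozoic; total span 3779.098 Myr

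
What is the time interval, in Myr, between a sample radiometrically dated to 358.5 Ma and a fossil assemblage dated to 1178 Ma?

1178 − 358.5 = 819.5 million years.

819.5 million years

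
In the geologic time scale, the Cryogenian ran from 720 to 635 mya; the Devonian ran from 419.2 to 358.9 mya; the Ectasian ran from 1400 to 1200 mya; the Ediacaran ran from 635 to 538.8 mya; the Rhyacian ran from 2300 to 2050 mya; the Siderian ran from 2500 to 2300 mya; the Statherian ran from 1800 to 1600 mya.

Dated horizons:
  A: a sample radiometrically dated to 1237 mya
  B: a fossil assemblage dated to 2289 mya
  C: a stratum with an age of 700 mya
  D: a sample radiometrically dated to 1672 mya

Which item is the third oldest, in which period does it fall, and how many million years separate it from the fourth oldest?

Larger Ma means older, so oldest first: B 2289 > D 1672 > A 1237 > C 700.
Counting 3 along gives A (1237 Ma); the excerpt puts that inside the Ectasian, 1400–1200 Ma.
Next in line is C (700 Ma), and 1237 − 700 = 537 Myr.

A, in the Ectasian; 537 million years to C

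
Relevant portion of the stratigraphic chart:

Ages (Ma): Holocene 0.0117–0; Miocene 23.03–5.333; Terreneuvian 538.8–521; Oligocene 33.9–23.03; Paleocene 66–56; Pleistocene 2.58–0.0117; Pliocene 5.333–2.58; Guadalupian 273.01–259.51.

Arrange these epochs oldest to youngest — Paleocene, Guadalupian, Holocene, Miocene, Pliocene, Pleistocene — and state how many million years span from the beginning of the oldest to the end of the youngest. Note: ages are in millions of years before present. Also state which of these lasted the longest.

From the excerpt: Paleocene 66–56; Guadalupian 273.01–259.51; Holocene 0.0117–0; Miocene 23.03–5.333; Pliocene 5.333–2.58; Pleistocene 2.58–0.0117 (Ma).
Larger Ma is earlier, so the oldest is Guadalupian and the youngest is Holocene; oldest to youngest: Guadalupian, Paleocene, Miocene, Pliocene, Pleistocene, Holocene.
Oldest start 273.01 minus youngest end 0 gives 273.01 Myr overall.
Individual lengths (start − end): Guadalupian 13.5; Pleistocene 2.5683; Holocene 0.0117; Miocene 17.697; Paleocene 10; Pliocene 2.753. The largest is Miocene at 17.697 Myr.

Guadalupian, Paleocene, Miocene, Pliocene, Pleistocene, Holocene; total span 273.01 Myr; longest is Miocene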